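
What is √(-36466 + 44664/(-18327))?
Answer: I*√1360997731338/6109 ≈ 190.97*I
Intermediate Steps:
√(-36466 + 44664/(-18327)) = √(-36466 + 44664*(-1/18327)) = √(-36466 - 14888/6109) = √(-222785682/6109) = I*√1360997731338/6109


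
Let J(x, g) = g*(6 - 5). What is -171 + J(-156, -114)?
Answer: -285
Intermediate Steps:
J(x, g) = g (J(x, g) = g*1 = g)
-171 + J(-156, -114) = -171 - 114 = -285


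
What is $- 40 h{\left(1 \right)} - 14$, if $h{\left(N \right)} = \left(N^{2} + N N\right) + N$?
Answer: $-134$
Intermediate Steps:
$h{\left(N \right)} = N + 2 N^{2}$ ($h{\left(N \right)} = \left(N^{2} + N^{2}\right) + N = 2 N^{2} + N = N + 2 N^{2}$)
$- 40 h{\left(1 \right)} - 14 = - 40 \cdot 1 \left(1 + 2 \cdot 1\right) - 14 = - 40 \cdot 1 \left(1 + 2\right) - 14 = - 40 \cdot 1 \cdot 3 - 14 = \left(-40\right) 3 - 14 = -120 - 14 = -134$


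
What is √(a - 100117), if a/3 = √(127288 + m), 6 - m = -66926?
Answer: √(-100117 + 18*√5395) ≈ 314.32*I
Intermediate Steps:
m = 66932 (m = 6 - 1*(-66926) = 6 + 66926 = 66932)
a = 18*√5395 (a = 3*√(127288 + 66932) = 3*√194220 = 3*(6*√5395) = 18*√5395 ≈ 1322.1)
√(a - 100117) = √(18*√5395 - 100117) = √(-100117 + 18*√5395)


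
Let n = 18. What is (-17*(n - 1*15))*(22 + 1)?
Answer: -1173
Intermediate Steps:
(-17*(n - 1*15))*(22 + 1) = (-17*(18 - 1*15))*(22 + 1) = -17*(18 - 15)*23 = -17*3*23 = -51*23 = -1173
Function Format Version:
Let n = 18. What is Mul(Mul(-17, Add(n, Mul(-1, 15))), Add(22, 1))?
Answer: -1173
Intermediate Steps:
Mul(Mul(-17, Add(n, Mul(-1, 15))), Add(22, 1)) = Mul(Mul(-17, Add(18, Mul(-1, 15))), Add(22, 1)) = Mul(Mul(-17, Add(18, -15)), 23) = Mul(Mul(-17, 3), 23) = Mul(-51, 23) = -1173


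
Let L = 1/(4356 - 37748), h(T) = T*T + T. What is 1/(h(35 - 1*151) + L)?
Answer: 33392/445449279 ≈ 7.4963e-5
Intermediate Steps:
h(T) = T + T² (h(T) = T² + T = T + T²)
L = -1/33392 (L = 1/(-33392) = -1/33392 ≈ -2.9947e-5)
1/(h(35 - 1*151) + L) = 1/((35 - 1*151)*(1 + (35 - 1*151)) - 1/33392) = 1/((35 - 151)*(1 + (35 - 151)) - 1/33392) = 1/(-116*(1 - 116) - 1/33392) = 1/(-116*(-115) - 1/33392) = 1/(13340 - 1/33392) = 1/(445449279/33392) = 33392/445449279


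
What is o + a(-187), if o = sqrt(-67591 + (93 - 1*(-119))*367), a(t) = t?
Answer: -187 + sqrt(10213) ≈ -85.941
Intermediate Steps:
o = sqrt(10213) (o = sqrt(-67591 + (93 + 119)*367) = sqrt(-67591 + 212*367) = sqrt(-67591 + 77804) = sqrt(10213) ≈ 101.06)
o + a(-187) = sqrt(10213) - 187 = -187 + sqrt(10213)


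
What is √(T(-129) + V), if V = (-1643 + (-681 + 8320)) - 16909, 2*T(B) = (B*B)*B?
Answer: I*√4337030/2 ≈ 1041.3*I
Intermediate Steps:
T(B) = B³/2 (T(B) = ((B*B)*B)/2 = (B²*B)/2 = B³/2)
V = -10913 (V = (-1643 + 7639) - 16909 = 5996 - 16909 = -10913)
√(T(-129) + V) = √((½)*(-129)³ - 10913) = √((½)*(-2146689) - 10913) = √(-2146689/2 - 10913) = √(-2168515/2) = I*√4337030/2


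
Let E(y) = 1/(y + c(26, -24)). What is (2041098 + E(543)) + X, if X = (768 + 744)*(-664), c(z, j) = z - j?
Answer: 615018091/593 ≈ 1.0371e+6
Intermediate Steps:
E(y) = 1/(50 + y) (E(y) = 1/(y + (26 - 1*(-24))) = 1/(y + (26 + 24)) = 1/(y + 50) = 1/(50 + y))
X = -1003968 (X = 1512*(-664) = -1003968)
(2041098 + E(543)) + X = (2041098 + 1/(50 + 543)) - 1003968 = (2041098 + 1/593) - 1003968 = 1210371115/593 - 1003968 = 615018091/593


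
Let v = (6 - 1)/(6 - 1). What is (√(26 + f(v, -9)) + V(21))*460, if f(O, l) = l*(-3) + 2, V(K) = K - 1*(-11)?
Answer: 14720 + 460*√55 ≈ 18131.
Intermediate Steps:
V(K) = 11 + K (V(K) = K + 11 = 11 + K)
v = 1 (v = 5/5 = 5*(⅕) = 1)
f(O, l) = 2 - 3*l (f(O, l) = -3*l + 2 = 2 - 3*l)
(√(26 + f(v, -9)) + V(21))*460 = (√(26 + (2 - 3*(-9))) + (11 + 21))*460 = (√(26 + (2 + 27)) + 32)*460 = (√(26 + 29) + 32)*460 = (√55 + 32)*460 = (32 + √55)*460 = 14720 + 460*√55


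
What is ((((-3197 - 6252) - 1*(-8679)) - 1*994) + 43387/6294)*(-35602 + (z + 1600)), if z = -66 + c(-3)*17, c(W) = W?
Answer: 125776611417/2098 ≈ 5.9951e+7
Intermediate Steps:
z = -117 (z = -66 - 3*17 = -66 - 51 = -117)
((((-3197 - 6252) - 1*(-8679)) - 1*994) + 43387/6294)*(-35602 + (z + 1600)) = ((((-3197 - 6252) - 1*(-8679)) - 1*994) + 43387/6294)*(-35602 + (-117 + 1600)) = (((-9449 + 8679) - 994) + 43387*(1/6294))*(-35602 + 1483) = ((-770 - 994) + 43387/6294)*(-34119) = (-1764 + 43387/6294)*(-34119) = -11059229/6294*(-34119) = 125776611417/2098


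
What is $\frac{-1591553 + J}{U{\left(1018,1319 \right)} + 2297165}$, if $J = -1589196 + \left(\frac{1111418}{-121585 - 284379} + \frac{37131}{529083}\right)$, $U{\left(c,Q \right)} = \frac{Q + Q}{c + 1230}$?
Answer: $- \frac{63992070041745679946}{46215622606204775529} \approx -1.3846$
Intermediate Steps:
$U{\left(c,Q \right)} = \frac{2 Q}{1230 + c}$
$J = - \frac{56890306332031127}{35798108502}$ ($J = -1589196 + \left(\frac{1111418}{-405964} + 37131 \cdot \frac{1}{529083}\right) = -1589196 + \left(1111418 \left(- \frac{1}{405964}\right) + \frac{12377}{176361}\right) = -1589196 + \left(- \frac{555709}{202982} + \frac{12377}{176361}\right) = -1589196 - \frac{95493086735}{35798108502} = - \frac{56890306332031127}{35798108502} \approx -1.5892 \cdot 10^{6}$)
$\frac{-1591553 + J}{U{\left(1018,1319 \right)} + 2297165} = \frac{-1591553 - \frac{56890306332031127}{35798108502}}{2 \cdot 1319 \frac{1}{1230 + 1018} + 2297165} = - \frac{113864893312714733}{35798108502 \left(2 \cdot 1319 \cdot \frac{1}{2248} + 2297165\right)} = - \frac{113864893312714733}{35798108502 \left(\frac{1319}{1124} + 2297165\right)} = - \frac{113864893312714733}{35798108502 \cdot \frac{2582014779}{1124}} = \left(- \frac{113864893312714733}{35798108502}\right) \frac{1124}{2582014779} = - \frac{63992070041745679946}{46215622606204775529}$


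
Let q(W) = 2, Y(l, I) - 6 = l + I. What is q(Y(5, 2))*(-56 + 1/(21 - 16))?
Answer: -558/5 ≈ -111.60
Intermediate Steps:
Y(l, I) = 6 + I + l (Y(l, I) = 6 + (l + I) = 6 + (I + l) = 6 + I + l)
q(Y(5, 2))*(-56 + 1/(21 - 16)) = 2*(-56 + 1/(21 - 16)) = 2*(-56 + 1/5) = 2*(-279/5) = -558/5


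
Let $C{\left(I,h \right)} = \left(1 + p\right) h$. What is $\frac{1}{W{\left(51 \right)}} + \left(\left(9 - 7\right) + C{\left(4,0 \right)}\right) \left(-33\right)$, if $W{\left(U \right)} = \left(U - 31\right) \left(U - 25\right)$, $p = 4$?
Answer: $- \frac{34319}{520} \approx -65.998$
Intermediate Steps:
$C{\left(I,h \right)} = 5 h$ ($C{\left(I,h \right)} = \left(1 + 4\right) h = 5 h$)
$W{\left(U \right)} = \left(-31 + U\right) \left(-25 + U\right)$
$\frac{1}{W{\left(51 \right)}} + \left(\left(9 - 7\right) + C{\left(4,0 \right)}\right) \left(-33\right) = \frac{1}{775 + 51^{2} - 2856} + \left(\left(9 - 7\right) + 5 \cdot 0\right) \left(-33\right) = \frac{1}{775 + 2601 - 2856} + \left(2 + 0\right) \left(-33\right) = \frac{1}{520} + 2 \left(-33\right) = \frac{1}{520} - 66 = - \frac{34319}{520}$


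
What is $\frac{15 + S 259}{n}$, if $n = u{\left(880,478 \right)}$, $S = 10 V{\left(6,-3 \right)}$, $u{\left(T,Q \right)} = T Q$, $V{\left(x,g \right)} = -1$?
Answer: $- \frac{515}{84128} \approx -0.0061216$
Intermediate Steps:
$u{\left(T,Q \right)} = Q T$
$S = -10$ ($S = 10 \left(-1\right) = -10$)
$n = 420640$ ($n = 478 \cdot 880 = 420640$)
$\frac{15 + S 259}{n} = \frac{15 - 2590}{420640} = \left(15 - 2590\right) \frac{1}{420640} = \left(-2575\right) \frac{1}{420640} = - \frac{515}{84128}$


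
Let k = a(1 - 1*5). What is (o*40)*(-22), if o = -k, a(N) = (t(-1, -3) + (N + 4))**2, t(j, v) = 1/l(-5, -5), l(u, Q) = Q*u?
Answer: 176/125 ≈ 1.4080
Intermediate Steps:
t(j, v) = 1/25 (t(j, v) = 1/(-5*(-5)) = 1/25)
a(N) = (101/25 + N)**2 (a(N) = (1/25 + (N + 4))**2 = (1/25 + (4 + N))**2 = (101/25 + N)**2)
k = 1/625 (k = (101 + 25*(1 - 1*5))**2/625 = (101 + 25*(1 - 5))**2/625 = (101 + 25*(-4))**2/625 = (101 - 100)**2/625 = (1/625)*1**2 = (1/625)*1 = 1/625 ≈ 0.0016000)
o = -1/625 (o = -1*1/625 = -1/625 ≈ -0.0016000)
(o*40)*(-22) = -1/625*40*(-22) = -8/125*(-22) = 176/125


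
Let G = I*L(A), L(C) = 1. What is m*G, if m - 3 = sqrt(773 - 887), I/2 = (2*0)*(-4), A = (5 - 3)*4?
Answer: 0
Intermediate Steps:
A = 8 (A = 2*4 = 8)
I = 0 (I = 2*((2*0)*(-4)) = 2*(0*(-4)) = 2*0 = 0)
m = 3 + I*sqrt(114) (m = 3 + sqrt(773 - 887) = 3 + sqrt(-114) = 3 + I*sqrt(114) ≈ 3.0 + 10.677*I)
G = 0 (G = 0*1 = 0)
m*G = (3 + I*sqrt(114))*0 = 0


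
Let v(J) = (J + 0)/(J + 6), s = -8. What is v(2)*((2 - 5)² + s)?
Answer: ¼ ≈ 0.25000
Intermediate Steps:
v(J) = J/(6 + J)
v(2)*((2 - 5)² + s) = (2/(6 + 2))*((2 - 5)² - 8) = (2/8)*((-3)² - 8) = (2*(⅛))*(9 - 8) = (¼)*1 = ¼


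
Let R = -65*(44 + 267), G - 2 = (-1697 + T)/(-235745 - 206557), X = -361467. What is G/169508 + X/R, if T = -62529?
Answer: 13550273754238861/757796949857220 ≈ 17.881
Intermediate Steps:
G = 474415/221151 (G = 2 + (-1697 - 62529)/(-235745 - 206557) = 2 - 64226/(-442302) = 2 - 64226*(-1/442302) = 2 + 32113/221151 = 474415/221151 ≈ 2.1452)
R = -20215 (R = -65*311 = -20215)
G/169508 + X/R = (474415/221151)/169508 - 361467/(-20215) = (474415/221151)*(1/169508) - 361467*(-1/20215) = 474415/37486863708 + 361467/20215 = 13550273754238861/757796949857220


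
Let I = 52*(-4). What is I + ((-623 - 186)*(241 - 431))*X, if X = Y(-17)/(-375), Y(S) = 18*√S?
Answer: -208 - 184452*I*√17/25 ≈ -208.0 - 30421.0*I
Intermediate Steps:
I = -208
X = -6*I*√17/125 (X = (18*√(-17))/(-375) = (18*(I*√17))*(-1/375) = (18*I*√17)*(-1/375) = -6*I*√17/125 ≈ -0.19791*I)
I + ((-623 - 186)*(241 - 431))*X = -208 + ((-623 - 186)*(241 - 431))*(-6*I*√17/125) = -208 + (-809*(-190))*(-6*I*√17/125) = -208 + 153710*(-6*I*√17/125) = -208 - 184452*I*√17/25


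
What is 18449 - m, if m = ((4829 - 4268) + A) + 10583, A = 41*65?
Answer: 4640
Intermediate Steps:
A = 2665
m = 13809 (m = ((4829 - 4268) + 2665) + 10583 = (561 + 2665) + 10583 = 3226 + 10583 = 13809)
18449 - m = 18449 - 1*13809 = 18449 - 13809 = 4640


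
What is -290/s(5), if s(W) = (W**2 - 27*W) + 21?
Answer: 290/89 ≈ 3.2584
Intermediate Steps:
s(W) = 21 + W**2 - 27*W
-290/s(5) = -290/(21 + 5**2 - 27*5) = -290/(21 + 25 - 135) = -290/(-89) = -290*(-1/89) = 290/89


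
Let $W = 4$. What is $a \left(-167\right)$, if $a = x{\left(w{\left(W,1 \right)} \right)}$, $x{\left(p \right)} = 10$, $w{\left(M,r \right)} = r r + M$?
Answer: $-1670$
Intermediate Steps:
$w{\left(M,r \right)} = M + r^{2}$ ($w{\left(M,r \right)} = r^{2} + M = M + r^{2}$)
$a = 10$
$a \left(-167\right) = 10 \left(-167\right) = -1670$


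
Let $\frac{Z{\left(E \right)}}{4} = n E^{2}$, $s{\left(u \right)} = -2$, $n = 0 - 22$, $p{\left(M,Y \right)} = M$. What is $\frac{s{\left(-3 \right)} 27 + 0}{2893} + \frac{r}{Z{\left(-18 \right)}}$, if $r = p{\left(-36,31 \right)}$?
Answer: $- \frac{3625}{208296} \approx -0.017403$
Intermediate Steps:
$n = -22$
$Z{\left(E \right)} = - 88 E^{2}$ ($Z{\left(E \right)} = 4 \left(- 22 E^{2}\right) = - 88 E^{2}$)
$r = -36$
$\frac{s{\left(-3 \right)} 27 + 0}{2893} + \frac{r}{Z{\left(-18 \right)}} = \frac{\left(-2\right) 27 + 0}{2893} - \frac{36}{\left(-88\right) \left(-18\right)^{2}} = \left(-54 + 0\right) \frac{1}{2893} - \frac{36}{\left(-88\right) 324} = \left(-54\right) \frac{1}{2893} - \frac{36}{-28512} = - \frac{54}{2893} - - \frac{1}{792} = - \frac{54}{2893} + \frac{1}{792} = - \frac{3625}{208296}$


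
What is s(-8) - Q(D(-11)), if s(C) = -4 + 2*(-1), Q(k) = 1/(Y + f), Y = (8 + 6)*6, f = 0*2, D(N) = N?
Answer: -505/84 ≈ -6.0119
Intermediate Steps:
f = 0
Y = 84 (Y = 14*6 = 84)
Q(k) = 1/84 (Q(k) = 1/(84 + 0) = 1/84)
s(C) = -6 (s(C) = -4 - 2 = -6)
s(-8) - Q(D(-11)) = -6 - 1*1/84 = -6 - 1/84 = -505/84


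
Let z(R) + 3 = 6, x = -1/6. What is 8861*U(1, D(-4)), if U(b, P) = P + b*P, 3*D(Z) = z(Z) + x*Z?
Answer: 194942/9 ≈ 21660.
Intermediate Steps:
x = -⅙ (x = -1*⅙ = -⅙ ≈ -0.16667)
z(R) = 3 (z(R) = -3 + 6 = 3)
D(Z) = 1 - Z/18 (D(Z) = (3 - Z/6)/3 = 1 - Z/18)
U(b, P) = P + P*b
8861*U(1, D(-4)) = 8861*((1 - 1/18*(-4))*(1 + 1)) = 8861*((1 + 2/9)*2) = 8861*((11/9)*2) = 8861*(22/9) = 194942/9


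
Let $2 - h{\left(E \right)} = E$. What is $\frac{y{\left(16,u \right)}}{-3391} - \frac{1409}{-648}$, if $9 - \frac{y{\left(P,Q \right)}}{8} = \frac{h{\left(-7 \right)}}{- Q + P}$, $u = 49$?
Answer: $\frac{52028341}{24171048} \approx 2.1525$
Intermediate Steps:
$h{\left(E \right)} = 2 - E$
$y{\left(P,Q \right)} = 72 - \frac{72}{P - Q}$ ($y{\left(P,Q \right)} = 72 - 8 \frac{2 - -7}{- Q + P} = 72 - 8 \frac{2 + 7}{P - Q} = 72 - 8 \frac{9}{P - Q} = 72 - \frac{72}{P - Q}$)
$\frac{y{\left(16,u \right)}}{-3391} - \frac{1409}{-648} = \frac{72 \frac{1}{16 - 49} \left(-1 + 16 - 49\right)}{-3391} - \frac{1409}{-648} = \frac{72 \left(-1 + 16 - 49\right)}{16 - 49} \left(- \frac{1}{3391}\right) - - \frac{1409}{648} = 72 \frac{1}{-33} \left(-34\right) \left(- \frac{1}{3391}\right) + \frac{1409}{648} = 72 \left(- \frac{1}{33}\right) \left(-34\right) \left(- \frac{1}{3391}\right) + \frac{1409}{648} = \frac{816}{11} \left(- \frac{1}{3391}\right) + \frac{1409}{648} = - \frac{816}{37301} + \frac{1409}{648} = \frac{52028341}{24171048}$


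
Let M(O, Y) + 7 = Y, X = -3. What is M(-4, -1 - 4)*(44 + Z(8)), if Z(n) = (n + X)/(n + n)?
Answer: -2127/4 ≈ -531.75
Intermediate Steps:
M(O, Y) = -7 + Y
Z(n) = (-3 + n)/(2*n) (Z(n) = (n - 3)/(n + n) = (-3 + n)/((2*n)) = (-3 + n)*(1/(2*n)) = (-3 + n)/(2*n))
M(-4, -1 - 4)*(44 + Z(8)) = (-7 + (-1 - 4))*(44 + (1/2)*(-3 + 8)/8) = (-7 - 5)*(44 + (1/2)*(1/8)*5) = -12*(44 + 5/16) = -12*709/16 = -2127/4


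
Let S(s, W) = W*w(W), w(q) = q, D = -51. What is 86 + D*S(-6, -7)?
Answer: -2413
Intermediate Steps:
S(s, W) = W² (S(s, W) = W*W = W²)
86 + D*S(-6, -7) = 86 - 51*(-7)² = 86 - 51*49 = 86 - 2499 = -2413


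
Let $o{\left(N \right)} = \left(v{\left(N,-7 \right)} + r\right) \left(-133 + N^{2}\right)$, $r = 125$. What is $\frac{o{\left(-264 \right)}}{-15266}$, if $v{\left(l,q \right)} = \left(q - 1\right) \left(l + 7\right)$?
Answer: $- \frac{151716903}{15266} \approx -9938.2$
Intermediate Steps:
$v{\left(l,q \right)} = \left(-1 + q\right) \left(7 + l\right)$
$o{\left(N \right)} = \left(-133 + N^{2}\right) \left(69 - 8 N\right)$ ($o{\left(N \right)} = \left(\left(-7 - N + 7 \left(-7\right) + N \left(-7\right)\right) + 125\right) \left(-133 + N^{2}\right) = \left(\left(-7 - N - 49 - 7 N\right) + 125\right) \left(-133 + N^{2}\right) = \left(\left(-56 - 8 N\right) + 125\right) \left(-133 + N^{2}\right) = \left(69 - 8 N\right) \left(-133 + N^{2}\right) = \left(-133 + N^{2}\right) \left(69 - 8 N\right)$)
$\frac{o{\left(-264 \right)}}{-15266} = \frac{-9177 - 8 \left(-264\right)^{3} + 69 \left(-264\right)^{2} + 1064 \left(-264\right)}{-15266} = \left(-9177 - -147197952 + 69 \cdot 69696 - 280896\right) \left(- \frac{1}{15266}\right) = \left(-9177 + 147197952 + 4809024 - 280896\right) \left(- \frac{1}{15266}\right) = 151716903 \left(- \frac{1}{15266}\right) = - \frac{151716903}{15266}$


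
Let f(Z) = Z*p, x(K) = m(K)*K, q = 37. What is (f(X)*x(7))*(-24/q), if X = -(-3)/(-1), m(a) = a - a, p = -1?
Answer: 0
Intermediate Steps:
m(a) = 0
x(K) = 0 (x(K) = 0*K = 0)
X = -3 (X = -(-3)*(-1) = -1*3 = -3)
f(Z) = -Z (f(Z) = Z*(-1) = -Z)
(f(X)*x(7))*(-24/q) = (-1*(-3)*0)*(-24/37) = (3*0)*(-24*1/37) = 0*(-24/37) = 0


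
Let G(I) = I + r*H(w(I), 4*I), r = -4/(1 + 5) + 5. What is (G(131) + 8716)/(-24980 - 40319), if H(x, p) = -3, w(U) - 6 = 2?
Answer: -8834/65299 ≈ -0.13529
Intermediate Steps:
w(U) = 8 (w(U) = 6 + 2 = 8)
r = 13/3 (r = -4/6 + 5 = (⅙)*(-4) + 5 = -⅔ + 5 = 13/3 ≈ 4.3333)
G(I) = -13 + I (G(I) = I + (13/3)*(-3) = I - 13 = -13 + I)
(G(131) + 8716)/(-24980 - 40319) = ((-13 + 131) + 8716)/(-24980 - 40319) = (118 + 8716)/(-65299) = 8834*(-1/65299) = -8834/65299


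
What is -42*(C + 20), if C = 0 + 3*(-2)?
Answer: -588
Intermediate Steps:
C = -6 (C = 0 - 6 = -6)
-42*(C + 20) = -42*(-6 + 20) = -42*14 = -588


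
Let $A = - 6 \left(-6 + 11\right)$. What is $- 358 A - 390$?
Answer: $10350$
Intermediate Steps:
$A = -30$ ($A = \left(-6\right) 5 = -30$)
$- 358 A - 390 = \left(-358\right) \left(-30\right) - 390 = 10740 - 390 = 10350$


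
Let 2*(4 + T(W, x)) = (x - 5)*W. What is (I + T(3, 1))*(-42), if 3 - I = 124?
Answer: 5502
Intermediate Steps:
I = -121 (I = 3 - 1*124 = 3 - 124 = -121)
T(W, x) = -4 + W*(-5 + x)/2 (T(W, x) = -4 + ((x - 5)*W)/2 = -4 + ((-5 + x)*W)/2 = -4 + (W*(-5 + x))/2 = -4 + W*(-5 + x)/2)
(I + T(3, 1))*(-42) = (-121 + (-4 - 5/2*3 + (½)*3*1))*(-42) = (-121 + (-4 - 15/2 + 3/2))*(-42) = (-121 - 10)*(-42) = -131*(-42) = 5502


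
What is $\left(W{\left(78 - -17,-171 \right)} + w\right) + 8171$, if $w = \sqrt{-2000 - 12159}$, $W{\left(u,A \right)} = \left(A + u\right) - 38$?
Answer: $8057 + i \sqrt{14159} \approx 8057.0 + 118.99 i$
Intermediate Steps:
$W{\left(u,A \right)} = -38 + A + u$
$w = i \sqrt{14159}$ ($w = \sqrt{-14159} = i \sqrt{14159} \approx 118.99 i$)
$\left(W{\left(78 - -17,-171 \right)} + w\right) + 8171 = \left(\left(-38 - 171 + \left(78 - -17\right)\right) + i \sqrt{14159}\right) + 8171 = \left(\left(-38 - 171 + \left(78 + 17\right)\right) + i \sqrt{14159}\right) + 8171 = \left(\left(-38 - 171 + 95\right) + i \sqrt{14159}\right) + 8171 = \left(-114 + i \sqrt{14159}\right) + 8171 = 8057 + i \sqrt{14159}$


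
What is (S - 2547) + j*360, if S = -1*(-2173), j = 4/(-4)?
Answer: -734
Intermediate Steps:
j = -1 (j = 4*(-¼) = -1)
S = 2173
(S - 2547) + j*360 = (2173 - 2547) - 1*360 = -374 - 360 = -734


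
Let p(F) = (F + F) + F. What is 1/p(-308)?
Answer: -1/924 ≈ -0.0010823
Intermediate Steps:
p(F) = 3*F (p(F) = 2*F + F = 3*F)
1/p(-308) = 1/(3*(-308)) = 1/(-924) = -1/924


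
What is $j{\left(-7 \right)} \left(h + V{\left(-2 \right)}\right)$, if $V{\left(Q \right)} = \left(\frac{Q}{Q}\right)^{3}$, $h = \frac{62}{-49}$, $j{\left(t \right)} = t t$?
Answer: $-13$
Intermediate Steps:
$j{\left(t \right)} = t^{2}$
$h = - \frac{62}{49}$ ($h = 62 \left(- \frac{1}{49}\right) = - \frac{62}{49} \approx -1.2653$)
$V{\left(Q \right)} = 1$ ($V{\left(Q \right)} = 1^{3} = 1$)
$j{\left(-7 \right)} \left(h + V{\left(-2 \right)}\right) = \left(-7\right)^{2} \left(- \frac{62}{49} + 1\right) = 49 \left(- \frac{13}{49}\right) = -13$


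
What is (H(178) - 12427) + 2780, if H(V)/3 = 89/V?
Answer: -19291/2 ≈ -9645.5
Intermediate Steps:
H(V) = 267/V (H(V) = 3*(89/V) = 267/V)
(H(178) - 12427) + 2780 = (267/178 - 12427) + 2780 = (267*(1/178) - 12427) + 2780 = (3/2 - 12427) + 2780 = -24851/2 + 2780 = -19291/2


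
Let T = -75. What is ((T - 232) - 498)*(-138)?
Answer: 111090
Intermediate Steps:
((T - 232) - 498)*(-138) = ((-75 - 232) - 498)*(-138) = (-307 - 498)*(-138) = -805*(-138) = 111090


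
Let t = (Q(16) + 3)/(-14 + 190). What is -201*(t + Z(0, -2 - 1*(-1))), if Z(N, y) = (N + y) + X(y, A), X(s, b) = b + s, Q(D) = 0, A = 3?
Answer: -35979/176 ≈ -204.43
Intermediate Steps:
Z(N, y) = 3 + N + 2*y (Z(N, y) = (N + y) + (3 + y) = 3 + N + 2*y)
t = 3/176 (t = (0 + 3)/(-14 + 190) = 3/176 ≈ 0.017045)
-201*(t + Z(0, -2 - 1*(-1))) = -201*(3/176 + (3 + 0 + 2*(-2 - 1*(-1)))) = -201*(3/176 + (3 + 0 + 2*(-2 + 1))) = -201*(3/176 + (3 + 0 + 2*(-1))) = -201*(3/176 + (3 + 0 - 2)) = -201*(3/176 + 1) = -201*179/176 = -35979/176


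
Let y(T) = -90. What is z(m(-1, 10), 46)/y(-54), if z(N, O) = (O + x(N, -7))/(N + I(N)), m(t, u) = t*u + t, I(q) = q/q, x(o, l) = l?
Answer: 13/300 ≈ 0.043333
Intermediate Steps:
I(q) = 1
m(t, u) = t + t*u
z(N, O) = (-7 + O)/(1 + N) (z(N, O) = (O - 7)/(N + 1) = (-7 + O)/(1 + N))
z(m(-1, 10), 46)/y(-54) = ((-7 + 46)/(1 - (1 + 10)))/(-90) = (39/(1 - 1*11))*(-1/90) = (39/(1 - 11))*(-1/90) = (39/(-10))*(-1/90) = -1/10*39*(-1/90) = -39/10*(-1/90) = 13/300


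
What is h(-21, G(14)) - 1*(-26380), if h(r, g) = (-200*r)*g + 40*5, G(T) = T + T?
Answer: 144180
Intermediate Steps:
G(T) = 2*T
h(r, g) = 200 - 200*g*r (h(r, g) = -200*g*r + 200 = 200 - 200*g*r)
h(-21, G(14)) - 1*(-26380) = (200 - 200*2*14*(-21)) - 1*(-26380) = (200 - 200*28*(-21)) + 26380 = (200 + 117600) + 26380 = 117800 + 26380 = 144180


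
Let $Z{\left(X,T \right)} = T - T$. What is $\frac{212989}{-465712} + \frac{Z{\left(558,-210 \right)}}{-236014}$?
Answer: $- \frac{212989}{465712} \approx -0.45734$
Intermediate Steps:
$Z{\left(X,T \right)} = 0$
$\frac{212989}{-465712} + \frac{Z{\left(558,-210 \right)}}{-236014} = \frac{212989}{-465712} + \frac{0}{-236014} = 212989 \left(- \frac{1}{465712}\right) + 0 \left(- \frac{1}{236014}\right) = - \frac{212989}{465712} + 0 = - \frac{212989}{465712}$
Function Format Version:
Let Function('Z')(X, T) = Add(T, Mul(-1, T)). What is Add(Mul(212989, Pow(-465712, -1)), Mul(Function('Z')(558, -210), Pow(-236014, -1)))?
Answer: Rational(-212989, 465712) ≈ -0.45734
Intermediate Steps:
Function('Z')(X, T) = 0
Add(Mul(212989, Pow(-465712, -1)), Mul(Function('Z')(558, -210), Pow(-236014, -1))) = Add(Mul(212989, Pow(-465712, -1)), Mul(0, Pow(-236014, -1))) = Add(Mul(212989, Rational(-1, 465712)), Mul(0, Rational(-1, 236014))) = Add(Rational(-212989, 465712), 0) = Rational(-212989, 465712)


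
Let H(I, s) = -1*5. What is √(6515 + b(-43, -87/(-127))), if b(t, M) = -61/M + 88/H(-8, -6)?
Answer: √1212620790/435 ≈ 80.052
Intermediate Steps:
H(I, s) = -5
b(t, M) = -88/5 - 61/M (b(t, M) = -61/M + 88/(-5) = -61/M + 88*(-⅕) = -61/M - 88/5 = -88/5 - 61/M)
√(6515 + b(-43, -87/(-127))) = √(6515 + (-88/5 - 61/((-87/(-127))))) = √(6515 + (-88/5 - 61/((-87*(-1/127))))) = √(6515 + (-88/5 - 61/87/127)) = √(6515 + (-88/5 - 61*127/87)) = √(6515 + (-88/5 - 7747/87)) = √(6515 - 46391/435) = √(2787634/435) = √1212620790/435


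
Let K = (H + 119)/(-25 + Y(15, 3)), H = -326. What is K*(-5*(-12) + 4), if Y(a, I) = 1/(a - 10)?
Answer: 16560/31 ≈ 534.19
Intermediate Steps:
Y(a, I) = 1/(-10 + a)
K = 1035/124 (K = (-326 + 119)/(-25 + 1/(-10 + 15)) = -207/(-25 + 1/5) = -207/(-25 + ⅕) = -207/(-124/5) = -207*(-5/124) = 1035/124 ≈ 8.3468)
K*(-5*(-12) + 4) = 1035*(-5*(-12) + 4)/124 = 1035*(60 + 4)/124 = (1035/124)*64 = 16560/31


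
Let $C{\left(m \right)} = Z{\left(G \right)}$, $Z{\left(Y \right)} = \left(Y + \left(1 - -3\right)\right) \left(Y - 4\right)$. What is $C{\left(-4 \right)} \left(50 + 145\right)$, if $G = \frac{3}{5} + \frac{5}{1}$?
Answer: $\frac{14976}{5} \approx 2995.2$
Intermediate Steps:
$G = \frac{28}{5}$ ($G = 3 \cdot \frac{1}{5} + 5 \cdot 1 = \frac{3}{5} + 5 = \frac{28}{5} \approx 5.6$)
$Z{\left(Y \right)} = \left(-4 + Y\right) \left(4 + Y\right)$ ($Z{\left(Y \right)} = \left(Y + \left(1 + 3\right)\right) \left(-4 + Y\right) = \left(Y + 4\right) \left(-4 + Y\right) = \left(4 + Y\right) \left(-4 + Y\right) = \left(-4 + Y\right) \left(4 + Y\right)$)
$C{\left(m \right)} = \frac{384}{25}$ ($C{\left(m \right)} = -16 + \left(\frac{28}{5}\right)^{2} = -16 + \frac{784}{25} = \frac{384}{25}$)
$C{\left(-4 \right)} \left(50 + 145\right) = \frac{384 \left(50 + 145\right)}{25} = \frac{384}{25} \cdot 195 = \frac{14976}{5}$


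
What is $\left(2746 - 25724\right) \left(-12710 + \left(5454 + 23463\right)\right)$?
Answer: $-372404446$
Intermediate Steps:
$\left(2746 - 25724\right) \left(-12710 + \left(5454 + 23463\right)\right) = - 22978 \left(-12710 + 28917\right) = \left(-22978\right) 16207 = -372404446$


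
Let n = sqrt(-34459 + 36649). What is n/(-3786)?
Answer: -sqrt(2190)/3786 ≈ -0.012361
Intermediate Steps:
n = sqrt(2190) ≈ 46.797
n/(-3786) = sqrt(2190)/(-3786) = sqrt(2190)*(-1/3786) = -sqrt(2190)/3786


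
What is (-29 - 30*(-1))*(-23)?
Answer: -23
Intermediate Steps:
(-29 - 30*(-1))*(-23) = (-29 + 30)*(-23) = 1*(-23) = -23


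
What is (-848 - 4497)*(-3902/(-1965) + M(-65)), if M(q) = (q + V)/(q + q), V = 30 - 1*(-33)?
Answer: -54646211/5109 ≈ -10696.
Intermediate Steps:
V = 63 (V = 30 + 33 = 63)
M(q) = (63 + q)/(2*q) (M(q) = (q + 63)/(q + q) = (63 + q)/((2*q)) = (63 + q)*(1/(2*q)) = (63 + q)/(2*q))
(-848 - 4497)*(-3902/(-1965) + M(-65)) = (-848 - 4497)*(-3902/(-1965) + (½)*(63 - 65)/(-65)) = -5345*(-3902*(-1/1965) + (½)*(-1/65)*(-2)) = -5345*(3902/1965 + 1/65) = -5345*51119/25545 = -54646211/5109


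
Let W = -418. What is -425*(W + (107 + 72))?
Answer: 101575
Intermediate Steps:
-425*(W + (107 + 72)) = -425*(-418 + (107 + 72)) = -425*(-418 + 179) = -425*(-239) = 101575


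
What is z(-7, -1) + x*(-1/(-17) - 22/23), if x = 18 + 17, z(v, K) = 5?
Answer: -10330/391 ≈ -26.419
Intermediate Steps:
x = 35
z(-7, -1) + x*(-1/(-17) - 22/23) = 5 + 35*(-1/(-17) - 22/23) = 5 + 35*(-1*(-1/17) - 22*1/23) = 5 + 35*(1/17 - 22/23) = 5 + 35*(-351/391) = 5 - 12285/391 = -10330/391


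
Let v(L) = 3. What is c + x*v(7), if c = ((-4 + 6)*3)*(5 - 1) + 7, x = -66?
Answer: -167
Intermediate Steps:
c = 31 (c = (2*3)*4 + 7 = 6*4 + 7 = 24 + 7 = 31)
c + x*v(7) = 31 - 66*3 = 31 - 198 = -167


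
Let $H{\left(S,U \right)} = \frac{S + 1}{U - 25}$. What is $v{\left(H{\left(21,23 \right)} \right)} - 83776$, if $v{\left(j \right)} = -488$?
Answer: $-84264$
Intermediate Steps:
$H{\left(S,U \right)} = \frac{1 + S}{-25 + U}$
$v{\left(H{\left(21,23 \right)} \right)} - 83776 = -488 - 83776 = -84264$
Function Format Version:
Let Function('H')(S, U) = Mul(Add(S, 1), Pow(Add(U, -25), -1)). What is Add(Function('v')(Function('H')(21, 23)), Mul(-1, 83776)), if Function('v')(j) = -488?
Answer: -84264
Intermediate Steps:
Function('H')(S, U) = Mul(Pow(Add(-25, U), -1), Add(1, S)) (Function('H')(S, U) = Mul(Add(1, S), Pow(Add(-25, U), -1)) = Mul(Pow(Add(-25, U), -1), Add(1, S)))
Add(Function('v')(Function('H')(21, 23)), Mul(-1, 83776)) = Add(-488, Mul(-1, 83776)) = Add(-488, -83776) = -84264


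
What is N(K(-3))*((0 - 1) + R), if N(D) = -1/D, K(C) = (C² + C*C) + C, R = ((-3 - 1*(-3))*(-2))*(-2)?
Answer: 1/15 ≈ 0.066667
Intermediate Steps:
R = 0 (R = ((-3 + 3)*(-2))*(-2) = (0*(-2))*(-2) = 0*(-2) = 0)
K(C) = C + 2*C² (K(C) = (C² + C²) + C = 2*C² + C = C + 2*C²)
N(K(-3))*((0 - 1) + R) = (-1/((-3*(1 + 2*(-3)))))*((0 - 1) + 0) = (-1/((-3*(1 - 6))))*(-1 + 0) = -1/((-3*(-5)))*(-1) = -1/15*(-1) = 1/15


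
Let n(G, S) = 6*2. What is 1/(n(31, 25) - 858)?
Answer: -1/846 ≈ -0.0011820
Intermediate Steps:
n(G, S) = 12
1/(n(31, 25) - 858) = 1/(12 - 858) = 1/(-846) = -1/846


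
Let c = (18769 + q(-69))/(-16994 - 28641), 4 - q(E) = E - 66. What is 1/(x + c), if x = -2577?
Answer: -45635/117620303 ≈ -0.00038799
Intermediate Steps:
q(E) = 70 - E (q(E) = 4 - (E - 66) = 4 - (-66 + E) = 4 + (66 - E) = 70 - E)
c = -18908/45635 (c = (18769 + (70 - 1*(-69)))/(-16994 - 28641) = (18769 + (70 + 69))/(-45635) = (18769 + 139)*(-1/45635) = 18908*(-1/45635) = -18908/45635 ≈ -0.41433)
1/(x + c) = 1/(-2577 - 18908/45635) = 1/(-117620303/45635) = -45635/117620303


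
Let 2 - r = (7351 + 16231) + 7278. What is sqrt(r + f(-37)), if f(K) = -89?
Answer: I*sqrt(30947) ≈ 175.92*I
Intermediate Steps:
r = -30858 (r = 2 - ((7351 + 16231) + 7278) = 2 - (23582 + 7278) = 2 - 1*30860 = 2 - 30860 = -30858)
sqrt(r + f(-37)) = sqrt(-30858 - 89) = sqrt(-30947) = I*sqrt(30947)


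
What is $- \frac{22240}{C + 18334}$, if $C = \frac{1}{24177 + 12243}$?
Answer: $- \frac{809980800}{667724281} \approx -1.213$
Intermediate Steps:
$C = \frac{1}{36420} \approx 2.7457 \cdot 10^{-5}$
$- \frac{22240}{C + 18334} = - \frac{22240}{\frac{1}{36420} + 18334} = - \frac{22240}{\frac{667724281}{36420}} = \left(-22240\right) \frac{36420}{667724281} = - \frac{809980800}{667724281}$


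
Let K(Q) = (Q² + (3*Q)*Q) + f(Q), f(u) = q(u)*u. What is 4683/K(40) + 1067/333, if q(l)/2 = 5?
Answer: 8815039/2264400 ≈ 3.8929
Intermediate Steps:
q(l) = 10 (q(l) = 2*5 = 10)
f(u) = 10*u
K(Q) = 4*Q² + 10*Q (K(Q) = (Q² + (3*Q)*Q) + 10*Q = (Q² + 3*Q²) + 10*Q = 4*Q² + 10*Q)
4683/K(40) + 1067/333 = 4683/((2*40*(5 + 2*40))) + 1067/333 = 4683/((2*40*(5 + 80))) + 1067*(1/333) = 4683/((2*40*85)) + 1067/333 = 4683/6800 + 1067/333 = 8815039/2264400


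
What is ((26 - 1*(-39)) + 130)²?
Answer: 38025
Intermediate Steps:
((26 - 1*(-39)) + 130)² = ((26 + 39) + 130)² = (65 + 130)² = 195² = 38025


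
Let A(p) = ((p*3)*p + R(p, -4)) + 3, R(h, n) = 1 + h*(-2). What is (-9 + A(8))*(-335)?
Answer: -57285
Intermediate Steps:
R(h, n) = 1 - 2*h
A(p) = 4 - 2*p + 3*p² (A(p) = ((p*3)*p + (1 - 2*p)) + 3 = ((3*p)*p + (1 - 2*p)) + 3 = (3*p² + (1 - 2*p)) + 3 = (1 - 2*p + 3*p²) + 3 = 4 - 2*p + 3*p²)
(-9 + A(8))*(-335) = (-9 + (4 - 2*8 + 3*8²))*(-335) = (-9 + (4 - 16 + 3*64))*(-335) = (-9 + (4 - 16 + 192))*(-335) = (-9 + 180)*(-335) = 171*(-335) = -57285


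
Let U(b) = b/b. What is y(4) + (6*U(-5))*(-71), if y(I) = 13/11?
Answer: -4673/11 ≈ -424.82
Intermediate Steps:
U(b) = 1
y(I) = 13/11 (y(I) = 13*(1/11) = 13/11)
y(4) + (6*U(-5))*(-71) = 13/11 + (6*1)*(-71) = 13/11 + 6*(-71) = 13/11 - 426 = -4673/11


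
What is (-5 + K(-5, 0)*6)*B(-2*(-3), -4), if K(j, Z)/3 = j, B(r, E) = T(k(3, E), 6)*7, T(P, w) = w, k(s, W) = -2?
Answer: -3990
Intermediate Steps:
B(r, E) = 42 (B(r, E) = 6*7 = 42)
K(j, Z) = 3*j
(-5 + K(-5, 0)*6)*B(-2*(-3), -4) = (-5 + (3*(-5))*6)*42 = (-5 - 15*6)*42 = (-5 - 90)*42 = -95*42 = -3990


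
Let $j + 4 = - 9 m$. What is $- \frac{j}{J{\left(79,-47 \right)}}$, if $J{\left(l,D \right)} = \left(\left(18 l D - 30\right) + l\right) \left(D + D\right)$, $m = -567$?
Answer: $- \frac{5099}{6277790} \approx -0.00081223$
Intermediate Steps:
$j = 5099$ ($j = -4 - -5103 = -4 + 5103 = 5099$)
$J{\left(l,D \right)} = 2 D \left(-30 + l + 18 D l\right)$ ($J{\left(l,D \right)} = \left(\left(18 D l - 30\right) + l\right) 2 D = \left(\left(-30 + 18 D l\right) + l\right) 2 D = \left(-30 + l + 18 D l\right) 2 D = 2 D \left(-30 + l + 18 D l\right)$)
$- \frac{j}{J{\left(79,-47 \right)}} = - \frac{5099}{2 \left(-47\right) \left(-30 + 79 + 18 \left(-47\right) 79\right)} = - \frac{5099}{2 \left(-47\right) \left(-30 + 79 - 66834\right)} = - \frac{5099}{2 \left(-47\right) \left(-66785\right)} = - \frac{5099}{6277790}$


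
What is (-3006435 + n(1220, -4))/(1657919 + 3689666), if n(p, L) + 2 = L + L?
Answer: -601289/1069517 ≈ -0.56221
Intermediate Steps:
n(p, L) = -2 + 2*L (n(p, L) = -2 + (L + L) = -2 + 2*L)
(-3006435 + n(1220, -4))/(1657919 + 3689666) = (-3006435 + (-2 + 2*(-4)))/(1657919 + 3689666) = (-3006435 + (-2 - 8))/5347585 = (-3006435 - 10)*(1/5347585) = -3006445*1/5347585 = -601289/1069517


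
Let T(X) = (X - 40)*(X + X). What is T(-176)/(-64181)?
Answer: -76032/64181 ≈ -1.1847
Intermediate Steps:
T(X) = 2*X*(-40 + X) (T(X) = (-40 + X)*(2*X) = 2*X*(-40 + X))
T(-176)/(-64181) = (2*(-176)*(-40 - 176))/(-64181) = (2*(-176)*(-216))*(-1/64181) = 76032*(-1/64181) = -76032/64181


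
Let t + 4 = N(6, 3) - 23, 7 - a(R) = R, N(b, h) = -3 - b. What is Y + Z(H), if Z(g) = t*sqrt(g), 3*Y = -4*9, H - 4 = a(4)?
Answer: -12 - 36*sqrt(7) ≈ -107.25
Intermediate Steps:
a(R) = 7 - R
H = 7 (H = 4 + (7 - 1*4) = 4 + (7 - 4) = 4 + 3 = 7)
Y = -12 (Y = (-4*9)/3 = (1/3)*(-36) = -12)
t = -36 (t = -4 + ((-3 - 1*6) - 23) = -4 + ((-3 - 6) - 23) = -4 + (-9 - 23) = -4 - 32 = -36)
Z(g) = -36*sqrt(g)
Y + Z(H) = -12 - 36*sqrt(7)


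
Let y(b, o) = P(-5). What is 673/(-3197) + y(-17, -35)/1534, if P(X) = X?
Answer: -1048367/4904198 ≈ -0.21377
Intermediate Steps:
y(b, o) = -5
673/(-3197) + y(-17, -35)/1534 = 673/(-3197) - 5/1534 = 673*(-1/3197) - 5*1/1534 = -673/3197 - 5/1534 = -1048367/4904198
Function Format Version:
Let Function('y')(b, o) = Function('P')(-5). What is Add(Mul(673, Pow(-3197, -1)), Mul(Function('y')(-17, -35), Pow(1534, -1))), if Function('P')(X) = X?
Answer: Rational(-1048367, 4904198) ≈ -0.21377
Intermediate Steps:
Function('y')(b, o) = -5
Add(Mul(673, Pow(-3197, -1)), Mul(Function('y')(-17, -35), Pow(1534, -1))) = Add(Mul(673, Pow(-3197, -1)), Mul(-5, Pow(1534, -1))) = Add(Mul(673, Rational(-1, 3197)), Mul(-5, Rational(1, 1534))) = Add(Rational(-673, 3197), Rational(-5, 1534)) = Rational(-1048367, 4904198)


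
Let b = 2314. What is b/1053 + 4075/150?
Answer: 4757/162 ≈ 29.364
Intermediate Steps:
b/1053 + 4075/150 = 2314/1053 + 4075/150 = 2314*(1/1053) + 4075*(1/150) = 178/81 + 163/6 = 4757/162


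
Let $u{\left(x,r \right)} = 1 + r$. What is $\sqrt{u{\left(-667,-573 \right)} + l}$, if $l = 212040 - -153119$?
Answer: $\sqrt{364587} \approx 603.81$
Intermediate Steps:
$l = 365159$ ($l = 212040 + 153119 = 365159$)
$\sqrt{u{\left(-667,-573 \right)} + l} = \sqrt{\left(1 - 573\right) + 365159} = \sqrt{-572 + 365159} = \sqrt{364587}$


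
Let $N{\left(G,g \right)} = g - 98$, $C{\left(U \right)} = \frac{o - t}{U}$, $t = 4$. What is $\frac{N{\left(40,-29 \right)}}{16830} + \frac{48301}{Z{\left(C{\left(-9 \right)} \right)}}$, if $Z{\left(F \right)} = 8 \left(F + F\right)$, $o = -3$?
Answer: $\frac{3658069123}{942480} \approx 3881.3$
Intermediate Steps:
$C{\left(U \right)} = - \frac{7}{U}$ ($C{\left(U \right)} = \frac{-3 - 4}{U} = - \frac{7}{U}$)
$Z{\left(F \right)} = 16 F$ ($Z{\left(F \right)} = 8 \cdot 2 F = 16 F$)
$N{\left(G,g \right)} = -98 + g$
$\frac{N{\left(40,-29 \right)}}{16830} + \frac{48301}{Z{\left(C{\left(-9 \right)} \right)}} = \frac{-98 - 29}{16830} + \frac{48301}{16 \left(- \frac{7}{-9}\right)} = \left(-127\right) \frac{1}{16830} + \frac{48301}{16 \left(\left(-7\right) \left(- \frac{1}{9}\right)\right)} = - \frac{127}{16830} + \frac{48301}{16 \cdot \frac{7}{9}} = - \frac{127}{16830} + \frac{48301}{\frac{112}{9}} = - \frac{127}{16830} + 48301 \cdot \frac{9}{112} = - \frac{127}{16830} + \frac{434709}{112} = \frac{3658069123}{942480}$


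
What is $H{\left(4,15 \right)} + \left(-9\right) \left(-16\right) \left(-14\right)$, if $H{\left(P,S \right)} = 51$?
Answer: $-1965$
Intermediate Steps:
$H{\left(4,15 \right)} + \left(-9\right) \left(-16\right) \left(-14\right) = 51 + \left(-9\right) \left(-16\right) \left(-14\right) = 51 + 144 \left(-14\right) = 51 - 2016 = -1965$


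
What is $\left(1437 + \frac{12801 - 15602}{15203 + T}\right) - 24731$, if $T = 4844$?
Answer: $- \frac{466977619}{20047} \approx -23294.0$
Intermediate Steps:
$\left(1437 + \frac{12801 - 15602}{15203 + T}\right) - 24731 = \left(1437 + \frac{12801 - 15602}{15203 + 4844}\right) - 24731 = \left(1437 - \frac{2801}{20047}\right) - 24731 = \frac{28804738}{20047} - 24731 = - \frac{466977619}{20047}$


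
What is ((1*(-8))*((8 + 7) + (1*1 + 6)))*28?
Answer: -4928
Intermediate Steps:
((1*(-8))*((8 + 7) + (1*1 + 6)))*28 = -8*(15 + (1 + 6))*28 = -8*(15 + 7)*28 = -8*22*28 = -176*28 = -4928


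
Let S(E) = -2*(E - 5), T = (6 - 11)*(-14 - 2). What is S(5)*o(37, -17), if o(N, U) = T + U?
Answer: 0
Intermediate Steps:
T = 80 (T = -5*(-16) = 80)
o(N, U) = 80 + U
S(E) = 10 - 2*E (S(E) = -2*(-5 + E) = 10 - 2*E)
S(5)*o(37, -17) = (10 - 2*5)*(80 - 17) = (10 - 10)*63 = 0*63 = 0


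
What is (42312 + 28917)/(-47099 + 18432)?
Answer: -71229/28667 ≈ -2.4847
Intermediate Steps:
(42312 + 28917)/(-47099 + 18432) = 71229/(-28667) = 71229*(-1/28667) = -71229/28667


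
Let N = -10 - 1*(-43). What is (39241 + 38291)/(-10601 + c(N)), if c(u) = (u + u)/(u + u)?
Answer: -19383/2650 ≈ -7.3143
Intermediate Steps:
N = 33 (N = -10 + 43 = 33)
c(u) = 1 (c(u) = (2*u)/((2*u)) = (2*u)*(1/(2*u)) = 1)
(39241 + 38291)/(-10601 + c(N)) = (39241 + 38291)/(-10601 + 1) = 77532/(-10600) = 77532*(-1/10600) = -19383/2650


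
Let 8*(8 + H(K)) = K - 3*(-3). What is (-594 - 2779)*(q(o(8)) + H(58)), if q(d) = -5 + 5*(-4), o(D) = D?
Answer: 664481/8 ≈ 83060.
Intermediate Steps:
q(d) = -25 (q(d) = -5 - 20 = -25)
H(K) = -55/8 + K/8 (H(K) = -8 + (K - 3*(-3))/8 = -8 + (K + 9)/8 = -8 + (9 + K)/8 = -8 + (9/8 + K/8) = -55/8 + K/8)
(-594 - 2779)*(q(o(8)) + H(58)) = (-594 - 2779)*(-25 + (-55/8 + (1/8)*58)) = -3373*(-25 + (-55/8 + 29/4)) = -3373*(-25 + 3/8) = -3373*(-197/8) = 664481/8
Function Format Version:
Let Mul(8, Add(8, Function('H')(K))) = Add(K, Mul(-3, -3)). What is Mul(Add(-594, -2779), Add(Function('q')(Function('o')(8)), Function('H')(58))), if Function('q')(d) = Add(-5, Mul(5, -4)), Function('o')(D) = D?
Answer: Rational(664481, 8) ≈ 83060.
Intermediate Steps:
Function('q')(d) = -25 (Function('q')(d) = Add(-5, -20) = -25)
Function('H')(K) = Add(Rational(-55, 8), Mul(Rational(1, 8), K)) (Function('H')(K) = Add(-8, Mul(Rational(1, 8), Add(K, Mul(-3, -3)))) = Add(-8, Mul(Rational(1, 8), Add(K, 9))) = Add(-8, Mul(Rational(1, 8), Add(9, K))) = Add(-8, Add(Rational(9, 8), Mul(Rational(1, 8), K))) = Add(Rational(-55, 8), Mul(Rational(1, 8), K)))
Mul(Add(-594, -2779), Add(Function('q')(Function('o')(8)), Function('H')(58))) = Mul(Add(-594, -2779), Add(-25, Add(Rational(-55, 8), Mul(Rational(1, 8), 58)))) = Mul(-3373, Add(-25, Add(Rational(-55, 8), Rational(29, 4)))) = Mul(-3373, Add(-25, Rational(3, 8))) = Mul(-3373, Rational(-197, 8)) = Rational(664481, 8)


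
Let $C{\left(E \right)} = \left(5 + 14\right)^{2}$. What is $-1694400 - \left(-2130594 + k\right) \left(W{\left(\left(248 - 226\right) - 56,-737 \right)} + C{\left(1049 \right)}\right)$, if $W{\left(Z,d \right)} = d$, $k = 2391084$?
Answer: $96249840$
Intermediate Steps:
$C{\left(E \right)} = 361$ ($C{\left(E \right)} = 19^{2} = 361$)
$-1694400 - \left(-2130594 + k\right) \left(W{\left(\left(248 - 226\right) - 56,-737 \right)} + C{\left(1049 \right)}\right) = -1694400 - \left(-2130594 + 2391084\right) \left(-737 + 361\right) = -1694400 - 260490 \left(-376\right) = -1694400 - -97944240 = -1694400 + 97944240 = 96249840$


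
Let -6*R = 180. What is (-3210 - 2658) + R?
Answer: -5898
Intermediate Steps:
R = -30 (R = -⅙*180 = -30)
(-3210 - 2658) + R = (-3210 - 2658) - 30 = -5868 - 30 = -5898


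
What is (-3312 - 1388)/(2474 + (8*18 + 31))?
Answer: -4700/2649 ≈ -1.7743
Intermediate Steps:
(-3312 - 1388)/(2474 + (8*18 + 31)) = -4700/(2474 + (144 + 31)) = -4700/(2474 + 175) = -4700/2649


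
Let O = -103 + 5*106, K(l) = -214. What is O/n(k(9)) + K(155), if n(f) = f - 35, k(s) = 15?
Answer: -4707/20 ≈ -235.35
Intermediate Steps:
O = 427 (O = -103 + 530 = 427)
n(f) = -35 + f
O/n(k(9)) + K(155) = 427/(-35 + 15) - 214 = 427/(-20) - 214 = 427*(-1/20) - 214 = -427/20 - 214 = -4707/20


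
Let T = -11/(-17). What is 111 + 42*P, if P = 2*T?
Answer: 2811/17 ≈ 165.35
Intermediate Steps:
T = 11/17 (T = -11*(-1/17) = 11/17 ≈ 0.64706)
P = 22/17 (P = 2*(11/17) = 22/17 ≈ 1.2941)
111 + 42*P = 111 + 42*(22/17) = 111 + 924/17 = 2811/17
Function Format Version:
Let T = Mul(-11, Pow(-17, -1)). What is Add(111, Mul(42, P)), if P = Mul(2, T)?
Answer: Rational(2811, 17) ≈ 165.35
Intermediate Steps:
T = Rational(11, 17) (T = Mul(-11, Rational(-1, 17)) = Rational(11, 17) ≈ 0.64706)
P = Rational(22, 17) (P = Mul(2, Rational(11, 17)) = Rational(22, 17) ≈ 1.2941)
Add(111, Mul(42, P)) = Add(111, Mul(42, Rational(22, 17))) = Add(111, Rational(924, 17)) = Rational(2811, 17)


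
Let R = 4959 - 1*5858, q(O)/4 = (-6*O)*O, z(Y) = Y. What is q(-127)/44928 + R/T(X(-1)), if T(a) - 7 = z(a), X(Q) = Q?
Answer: -296617/1872 ≈ -158.45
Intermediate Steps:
q(O) = -24*O² (q(O) = 4*((-6*O)*O) = 4*(-6*O²) = -24*O²)
T(a) = 7 + a
R = -899 (R = 4959 - 5858 = -899)
q(-127)/44928 + R/T(X(-1)) = -24*(-127)²/44928 - 899/(7 - 1) = -24*16129*(1/44928) - 899/6 = -387096*1/44928 - 899*⅙ = -16129/1872 - 899/6 = -296617/1872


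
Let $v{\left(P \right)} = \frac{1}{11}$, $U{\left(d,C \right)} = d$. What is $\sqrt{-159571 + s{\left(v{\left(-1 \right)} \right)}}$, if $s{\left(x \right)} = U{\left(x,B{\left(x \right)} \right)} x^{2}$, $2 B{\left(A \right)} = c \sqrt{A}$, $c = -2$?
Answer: $\frac{10 i \sqrt{23362790}}{121} \approx 399.46 i$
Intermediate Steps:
$B{\left(A \right)} = - \sqrt{A}$ ($B{\left(A \right)} = \frac{\left(-2\right) \sqrt{A}}{2} = - \sqrt{A}$)
$v{\left(P \right)} = \frac{1}{11}$
$s{\left(x \right)} = x^{3}$ ($s{\left(x \right)} = x x^{2} = x^{3}$)
$\sqrt{-159571 + s{\left(v{\left(-1 \right)} \right)}} = \sqrt{-159571 + \left(\frac{1}{11}\right)^{3}} = \sqrt{-159571 + \frac{1}{1331}} = \sqrt{- \frac{212389000}{1331}} = \frac{10 i \sqrt{23362790}}{121}$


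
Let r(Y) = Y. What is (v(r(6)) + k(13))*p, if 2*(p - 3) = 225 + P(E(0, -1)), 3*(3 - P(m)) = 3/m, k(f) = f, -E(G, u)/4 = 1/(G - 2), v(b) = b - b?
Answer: 6071/4 ≈ 1517.8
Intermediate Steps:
v(b) = 0
E(G, u) = -4/(-2 + G) (E(G, u) = -4/(G - 2) = -4/(-2 + G))
P(m) = 3 - 1/m
p = 467/4 (p = 3 + (225 + (3 - 1/((-4/(-2 + 0)))))/2 = 3 + (225 + (3 - 1/((-4/(-2)))))/2 = 3 + (225 + (3 - 1/((-4*(-½)))))/2 = 3 + (225 + (3 - 1/2))/2 = 3 + (225 + (3 - 1*½))/2 = 3 + (225 + (3 - ½))/2 = 3 + (225 + 5/2)/2 = 3 + (½)*(455/2) = 3 + 455/4 = 467/4 ≈ 116.75)
(v(r(6)) + k(13))*p = (0 + 13)*(467/4) = 13*(467/4) = 6071/4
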